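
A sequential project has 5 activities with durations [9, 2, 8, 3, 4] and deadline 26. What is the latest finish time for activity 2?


LF(activity 2) = deadline - sum of successor durations
Successors: activities 3 through 5 with durations [8, 3, 4]
Sum of successor durations = 15
LF = 26 - 15 = 11

11


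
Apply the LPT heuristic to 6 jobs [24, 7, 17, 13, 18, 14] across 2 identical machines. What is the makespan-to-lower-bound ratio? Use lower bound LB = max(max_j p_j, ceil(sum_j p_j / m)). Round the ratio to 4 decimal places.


LPT order: [24, 18, 17, 14, 13, 7]
Machine loads after assignment: [45, 48]
LPT makespan = 48
Lower bound = max(max_job, ceil(total/2)) = max(24, 47) = 47
Ratio = 48 / 47 = 1.0213

1.0213


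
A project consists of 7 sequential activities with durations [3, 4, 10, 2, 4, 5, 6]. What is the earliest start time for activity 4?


Activity 4 starts after activities 1 through 3 complete.
Predecessor durations: [3, 4, 10]
ES = 3 + 4 + 10 = 17

17


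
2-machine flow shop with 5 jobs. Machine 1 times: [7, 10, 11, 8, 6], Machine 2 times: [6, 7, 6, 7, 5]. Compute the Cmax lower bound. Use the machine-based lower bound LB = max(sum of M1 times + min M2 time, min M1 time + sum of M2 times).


LB1 = sum(M1 times) + min(M2 times) = 42 + 5 = 47
LB2 = min(M1 times) + sum(M2 times) = 6 + 31 = 37
Lower bound = max(LB1, LB2) = max(47, 37) = 47

47


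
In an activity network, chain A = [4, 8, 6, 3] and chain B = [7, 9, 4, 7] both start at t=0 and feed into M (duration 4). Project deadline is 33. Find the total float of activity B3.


Forward pass: ES(B3) = sum of predecessors on chain B = 16
EF = ES + duration = 16 + 4 = 20
Backward pass: LF(M) = deadline = 33; LS(M) = 33 - 4 = 29
LF(B3) = LS(M) - sum(successors on chain B) = 29 - 7 = 22
LS = LF - duration = 22 - 4 = 18
Total float = LS - ES = 18 - 16 = 2

2


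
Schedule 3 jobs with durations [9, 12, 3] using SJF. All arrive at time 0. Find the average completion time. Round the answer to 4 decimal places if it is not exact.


SJF order (ascending): [3, 9, 12]
Completion times:
  Job 1: burst=3, C=3
  Job 2: burst=9, C=12
  Job 3: burst=12, C=24
Average completion = 39/3 = 13.0

13.0


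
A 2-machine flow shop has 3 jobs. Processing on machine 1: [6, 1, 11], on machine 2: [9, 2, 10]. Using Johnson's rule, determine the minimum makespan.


Apply Johnson's rule:
  Group 1 (a <= b): [(2, 1, 2), (1, 6, 9)]
  Group 2 (a > b): [(3, 11, 10)]
Optimal job order: [2, 1, 3]
Schedule:
  Job 2: M1 done at 1, M2 done at 3
  Job 1: M1 done at 7, M2 done at 16
  Job 3: M1 done at 18, M2 done at 28
Makespan = 28

28


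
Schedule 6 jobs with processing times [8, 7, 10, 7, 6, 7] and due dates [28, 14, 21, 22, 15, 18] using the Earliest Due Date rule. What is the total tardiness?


Sort by due date (EDD order): [(7, 14), (6, 15), (7, 18), (10, 21), (7, 22), (8, 28)]
Compute completion times and tardiness:
  Job 1: p=7, d=14, C=7, tardiness=max(0,7-14)=0
  Job 2: p=6, d=15, C=13, tardiness=max(0,13-15)=0
  Job 3: p=7, d=18, C=20, tardiness=max(0,20-18)=2
  Job 4: p=10, d=21, C=30, tardiness=max(0,30-21)=9
  Job 5: p=7, d=22, C=37, tardiness=max(0,37-22)=15
  Job 6: p=8, d=28, C=45, tardiness=max(0,45-28)=17
Total tardiness = 43

43


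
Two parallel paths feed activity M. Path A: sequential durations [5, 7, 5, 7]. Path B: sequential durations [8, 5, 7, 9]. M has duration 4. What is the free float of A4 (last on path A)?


ES(A4) = sum of predecessors on chain A = 17
EF(A4) = ES + duration = 17 + 7 = 24
Successor of A4 is M. ES(M) = max(sum(A), sum(B)) = max(24, 29) = 29
Free float = ES(successor) - EF(current) = 29 - 24 = 5

5


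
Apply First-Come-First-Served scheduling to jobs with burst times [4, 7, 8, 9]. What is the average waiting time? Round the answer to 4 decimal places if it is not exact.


FCFS order (as given): [4, 7, 8, 9]
Waiting times:
  Job 1: wait = 0
  Job 2: wait = 4
  Job 3: wait = 11
  Job 4: wait = 19
Sum of waiting times = 34
Average waiting time = 34/4 = 8.5

8.5


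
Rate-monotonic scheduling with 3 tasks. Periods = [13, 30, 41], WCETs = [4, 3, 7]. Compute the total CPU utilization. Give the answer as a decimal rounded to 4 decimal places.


Compute individual utilizations (exact fractions):
  Task 1: C/T = 4/13 (approx. 0.3077)
  Task 2: C/T = 3/30 = 1/10 (approx. 0.1)
  Task 3: C/T = 7/41 (approx. 0.1707)
Total utilization U = 4/13 + 1/10 + 7/41 = 3083/5330
Rounded to 4 decimal places: U = 0.5784
RM (Liu & Layland) bound for 3 tasks = 0.779763; compare with U = 3083/5330 (approx. 0.578424)
U <= bound, so schedulable by RM sufficient condition.

0.5784


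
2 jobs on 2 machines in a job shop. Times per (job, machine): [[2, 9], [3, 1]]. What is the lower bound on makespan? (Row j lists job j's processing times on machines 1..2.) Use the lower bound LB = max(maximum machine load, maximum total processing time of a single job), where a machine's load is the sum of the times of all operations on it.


Machine loads:
  Machine 1: 2 + 3 = 5
  Machine 2: 9 + 1 = 10
Max machine load = 10
Job totals:
  Job 1: 11
  Job 2: 4
Max job total = 11
Lower bound = max(10, 11) = 11

11


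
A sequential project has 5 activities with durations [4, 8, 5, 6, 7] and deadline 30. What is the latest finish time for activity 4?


LF(activity 4) = deadline - sum of successor durations
Successors: activities 5 through 5 with durations [7]
Sum of successor durations = 7
LF = 30 - 7 = 23

23


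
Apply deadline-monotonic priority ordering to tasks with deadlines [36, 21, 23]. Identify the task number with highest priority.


Sort tasks by relative deadline (ascending):
  Task 2: deadline = 21
  Task 3: deadline = 23
  Task 1: deadline = 36
Priority order (highest first): [2, 3, 1]
Highest priority task = 2

2


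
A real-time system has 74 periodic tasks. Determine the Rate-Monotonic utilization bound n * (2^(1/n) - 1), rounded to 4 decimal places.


Compute 2^(1/74) = 1.0094108601
Subtract 1: 1.0094108601 - 1 = 0.0094108601
Multiply by n: 74 * 0.0094108601 = 0.6964036474
Round to 4 dp: 0.6964

0.6964


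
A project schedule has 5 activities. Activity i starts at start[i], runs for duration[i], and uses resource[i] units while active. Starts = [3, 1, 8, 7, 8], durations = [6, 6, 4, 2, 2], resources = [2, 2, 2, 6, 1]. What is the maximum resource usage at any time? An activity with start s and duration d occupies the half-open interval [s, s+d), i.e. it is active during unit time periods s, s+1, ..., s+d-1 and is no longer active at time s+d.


Each activity i is active on [start_i, start_i + duration_i).
Compute total resource usage per time slot:
  t=0: active resources = [], total = 0
  t=1: active resources = [2], total = 2
  t=2: active resources = [2], total = 2
  t=3: active resources = [2, 2], total = 4
  t=4: active resources = [2, 2], total = 4
  t=5: active resources = [2, 2], total = 4
  t=6: active resources = [2, 2], total = 4
  t=7: active resources = [2, 6], total = 8
  t=8: active resources = [2, 2, 6, 1], total = 11
  t=9: active resources = [2, 1], total = 3
  t=10: active resources = [2], total = 2
  t=11: active resources = [2], total = 2
Peak resource demand = 11

11


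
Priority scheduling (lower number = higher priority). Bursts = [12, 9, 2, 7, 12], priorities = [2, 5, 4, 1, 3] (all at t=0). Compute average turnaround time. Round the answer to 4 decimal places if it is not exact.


Sort by priority (ascending = highest first):
Order: [(1, 7), (2, 12), (3, 12), (4, 2), (5, 9)]
Completion times:
  Priority 1, burst=7, C=7
  Priority 2, burst=12, C=19
  Priority 3, burst=12, C=31
  Priority 4, burst=2, C=33
  Priority 5, burst=9, C=42
Average turnaround = 132/5 = 26.4

26.4


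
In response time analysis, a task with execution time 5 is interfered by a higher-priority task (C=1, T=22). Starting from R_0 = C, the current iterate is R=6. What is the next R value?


R_next = C + ceil(R_prev / T_hp) * C_hp
ceil(6 / 22) = ceil(0.2727) = 1
Interference = 1 * 1 = 1
R_next = 5 + 1 = 6
R_next = R_prev, so the iteration has converged (response time = 6).

6


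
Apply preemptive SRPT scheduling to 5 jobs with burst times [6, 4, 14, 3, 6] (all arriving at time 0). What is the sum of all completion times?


Since all jobs arrive at t=0, SRPT equals SPT ordering.
SPT order: [3, 4, 6, 6, 14]
Completion times:
  Job 1: p=3, C=3
  Job 2: p=4, C=7
  Job 3: p=6, C=13
  Job 4: p=6, C=19
  Job 5: p=14, C=33
Total completion time = 3 + 7 + 13 + 19 + 33 = 75

75


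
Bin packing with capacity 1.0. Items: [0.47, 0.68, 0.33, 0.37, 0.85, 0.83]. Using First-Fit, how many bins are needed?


Place items sequentially using First-Fit:
  Item 0.47 -> new Bin 1
  Item 0.68 -> new Bin 2
  Item 0.33 -> Bin 1 (now 0.8)
  Item 0.37 -> new Bin 3
  Item 0.85 -> new Bin 4
  Item 0.83 -> new Bin 5
Total bins used = 5

5


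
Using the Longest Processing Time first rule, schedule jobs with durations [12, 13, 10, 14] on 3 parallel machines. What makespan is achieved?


Sort jobs in decreasing order (LPT): [14, 13, 12, 10]
Assign each job to the least loaded machine:
  Machine 1: jobs [14], load = 14
  Machine 2: jobs [13], load = 13
  Machine 3: jobs [12, 10], load = 22
Makespan = max load = 22

22


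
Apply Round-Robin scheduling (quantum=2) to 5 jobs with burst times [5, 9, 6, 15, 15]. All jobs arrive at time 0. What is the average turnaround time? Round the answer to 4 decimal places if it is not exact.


Time quantum = 2
Execution trace:
  J1 runs 2 units, time = 2
  J2 runs 2 units, time = 4
  J3 runs 2 units, time = 6
  J4 runs 2 units, time = 8
  J5 runs 2 units, time = 10
  J1 runs 2 units, time = 12
  J2 runs 2 units, time = 14
  J3 runs 2 units, time = 16
  J4 runs 2 units, time = 18
  J5 runs 2 units, time = 20
  J1 runs 1 units, time = 21
  J2 runs 2 units, time = 23
  J3 runs 2 units, time = 25
  J4 runs 2 units, time = 27
  J5 runs 2 units, time = 29
  J2 runs 2 units, time = 31
  J4 runs 2 units, time = 33
  J5 runs 2 units, time = 35
  J2 runs 1 units, time = 36
  J4 runs 2 units, time = 38
  J5 runs 2 units, time = 40
  J4 runs 2 units, time = 42
  J5 runs 2 units, time = 44
  J4 runs 2 units, time = 46
  J5 runs 2 units, time = 48
  J4 runs 1 units, time = 49
  J5 runs 1 units, time = 50
Finish times: [21, 36, 25, 49, 50]
Average turnaround = 181/5 = 36.2

36.2


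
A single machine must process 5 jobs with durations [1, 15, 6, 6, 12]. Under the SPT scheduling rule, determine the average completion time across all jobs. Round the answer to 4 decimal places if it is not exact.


Sort jobs by processing time (SPT order): [1, 6, 6, 12, 15]
Compute completion times sequentially:
  Job 1: processing = 1, completes at 1
  Job 2: processing = 6, completes at 7
  Job 3: processing = 6, completes at 13
  Job 4: processing = 12, completes at 25
  Job 5: processing = 15, completes at 40
Sum of completion times = 86
Average completion time = 86/5 = 17.2

17.2


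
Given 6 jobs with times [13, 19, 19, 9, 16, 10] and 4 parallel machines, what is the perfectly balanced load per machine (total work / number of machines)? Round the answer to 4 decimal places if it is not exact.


Total processing time = 13 + 19 + 19 + 9 + 16 + 10 = 86
Number of machines = 4
Ideal balanced load = 86 / 4 = 21.5

21.5


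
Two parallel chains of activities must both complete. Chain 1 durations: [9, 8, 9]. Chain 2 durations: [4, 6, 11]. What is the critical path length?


Path A total = 9 + 8 + 9 = 26
Path B total = 4 + 6 + 11 = 21
Critical path = longest path = max(26, 21) = 26

26


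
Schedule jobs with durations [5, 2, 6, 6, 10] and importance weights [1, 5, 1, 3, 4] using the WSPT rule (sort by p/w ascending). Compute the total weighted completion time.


Compute p/w ratios and sort ascending (WSPT): [(2, 5), (6, 3), (10, 4), (5, 1), (6, 1)]
Compute weighted completion times:
  Job (p=2,w=5): C=2, w*C=5*2=10
  Job (p=6,w=3): C=8, w*C=3*8=24
  Job (p=10,w=4): C=18, w*C=4*18=72
  Job (p=5,w=1): C=23, w*C=1*23=23
  Job (p=6,w=1): C=29, w*C=1*29=29
Total weighted completion time = 158

158


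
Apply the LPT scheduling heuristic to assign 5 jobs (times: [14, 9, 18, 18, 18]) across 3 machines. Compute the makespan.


Sort jobs in decreasing order (LPT): [18, 18, 18, 14, 9]
Assign each job to the least loaded machine:
  Machine 1: jobs [18, 14], load = 32
  Machine 2: jobs [18, 9], load = 27
  Machine 3: jobs [18], load = 18
Makespan = max load = 32

32


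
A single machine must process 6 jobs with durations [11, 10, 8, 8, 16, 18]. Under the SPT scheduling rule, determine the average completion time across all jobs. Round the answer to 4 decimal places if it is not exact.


Sort jobs by processing time (SPT order): [8, 8, 10, 11, 16, 18]
Compute completion times sequentially:
  Job 1: processing = 8, completes at 8
  Job 2: processing = 8, completes at 16
  Job 3: processing = 10, completes at 26
  Job 4: processing = 11, completes at 37
  Job 5: processing = 16, completes at 53
  Job 6: processing = 18, completes at 71
Sum of completion times = 211
Average completion time = 211/6 = 35.1667

35.1667


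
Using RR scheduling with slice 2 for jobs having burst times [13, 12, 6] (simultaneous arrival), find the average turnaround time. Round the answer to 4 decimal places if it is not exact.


Time quantum = 2
Execution trace:
  J1 runs 2 units, time = 2
  J2 runs 2 units, time = 4
  J3 runs 2 units, time = 6
  J1 runs 2 units, time = 8
  J2 runs 2 units, time = 10
  J3 runs 2 units, time = 12
  J1 runs 2 units, time = 14
  J2 runs 2 units, time = 16
  J3 runs 2 units, time = 18
  J1 runs 2 units, time = 20
  J2 runs 2 units, time = 22
  J1 runs 2 units, time = 24
  J2 runs 2 units, time = 26
  J1 runs 2 units, time = 28
  J2 runs 2 units, time = 30
  J1 runs 1 units, time = 31
Finish times: [31, 30, 18]
Average turnaround = 79/3 = 26.3333

26.3333


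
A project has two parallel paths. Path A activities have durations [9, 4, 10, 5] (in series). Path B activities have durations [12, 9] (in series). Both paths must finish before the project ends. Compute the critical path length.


Path A total = 9 + 4 + 10 + 5 = 28
Path B total = 12 + 9 = 21
Critical path = longest path = max(28, 21) = 28

28


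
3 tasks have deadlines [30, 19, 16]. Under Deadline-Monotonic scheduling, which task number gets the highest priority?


Sort tasks by relative deadline (ascending):
  Task 3: deadline = 16
  Task 2: deadline = 19
  Task 1: deadline = 30
Priority order (highest first): [3, 2, 1]
Highest priority task = 3

3


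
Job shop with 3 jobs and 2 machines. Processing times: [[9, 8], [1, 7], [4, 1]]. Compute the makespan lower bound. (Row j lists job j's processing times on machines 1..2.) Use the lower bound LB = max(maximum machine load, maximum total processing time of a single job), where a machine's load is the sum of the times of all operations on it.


Machine loads:
  Machine 1: 9 + 1 + 4 = 14
  Machine 2: 8 + 7 + 1 = 16
Max machine load = 16
Job totals:
  Job 1: 17
  Job 2: 8
  Job 3: 5
Max job total = 17
Lower bound = max(16, 17) = 17

17


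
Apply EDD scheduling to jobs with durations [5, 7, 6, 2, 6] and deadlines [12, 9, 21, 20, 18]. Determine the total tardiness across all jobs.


Sort by due date (EDD order): [(7, 9), (5, 12), (6, 18), (2, 20), (6, 21)]
Compute completion times and tardiness:
  Job 1: p=7, d=9, C=7, tardiness=max(0,7-9)=0
  Job 2: p=5, d=12, C=12, tardiness=max(0,12-12)=0
  Job 3: p=6, d=18, C=18, tardiness=max(0,18-18)=0
  Job 4: p=2, d=20, C=20, tardiness=max(0,20-20)=0
  Job 5: p=6, d=21, C=26, tardiness=max(0,26-21)=5
Total tardiness = 5

5


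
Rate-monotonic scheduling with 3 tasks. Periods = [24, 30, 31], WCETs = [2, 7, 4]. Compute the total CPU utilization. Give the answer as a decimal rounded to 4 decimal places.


Compute individual utilizations (exact fractions):
  Task 1: C/T = 2/24 = 1/12 (approx. 0.0833)
  Task 2: C/T = 7/30 (approx. 0.2333)
  Task 3: C/T = 4/31 (approx. 0.129)
Total utilization U = 1/12 + 7/30 + 4/31 = 829/1860
Rounded to 4 decimal places: U = 0.4457
RM (Liu & Layland) bound for 3 tasks = 0.779763; compare with U = 829/1860 (approx. 0.445699)
U <= bound, so schedulable by RM sufficient condition.

0.4457


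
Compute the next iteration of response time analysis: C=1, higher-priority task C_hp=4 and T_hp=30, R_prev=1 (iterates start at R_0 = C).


R_next = C + ceil(R_prev / T_hp) * C_hp
ceil(1 / 30) = ceil(0.0333) = 1
Interference = 1 * 4 = 4
R_next = 1 + 4 = 5

5


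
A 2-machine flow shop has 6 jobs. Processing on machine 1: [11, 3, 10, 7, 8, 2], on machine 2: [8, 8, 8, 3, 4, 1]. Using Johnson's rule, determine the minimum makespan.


Apply Johnson's rule:
  Group 1 (a <= b): [(2, 3, 8)]
  Group 2 (a > b): [(1, 11, 8), (3, 10, 8), (5, 8, 4), (4, 7, 3), (6, 2, 1)]
Optimal job order: [2, 1, 3, 5, 4, 6]
Schedule:
  Job 2: M1 done at 3, M2 done at 11
  Job 1: M1 done at 14, M2 done at 22
  Job 3: M1 done at 24, M2 done at 32
  Job 5: M1 done at 32, M2 done at 36
  Job 4: M1 done at 39, M2 done at 42
  Job 6: M1 done at 41, M2 done at 43
Makespan = 43

43


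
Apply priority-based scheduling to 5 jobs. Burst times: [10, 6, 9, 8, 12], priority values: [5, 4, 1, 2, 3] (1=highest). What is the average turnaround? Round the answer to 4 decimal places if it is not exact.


Sort by priority (ascending = highest first):
Order: [(1, 9), (2, 8), (3, 12), (4, 6), (5, 10)]
Completion times:
  Priority 1, burst=9, C=9
  Priority 2, burst=8, C=17
  Priority 3, burst=12, C=29
  Priority 4, burst=6, C=35
  Priority 5, burst=10, C=45
Average turnaround = 135/5 = 27.0

27.0


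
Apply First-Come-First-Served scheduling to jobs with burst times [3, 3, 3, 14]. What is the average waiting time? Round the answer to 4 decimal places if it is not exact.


FCFS order (as given): [3, 3, 3, 14]
Waiting times:
  Job 1: wait = 0
  Job 2: wait = 3
  Job 3: wait = 6
  Job 4: wait = 9
Sum of waiting times = 18
Average waiting time = 18/4 = 4.5

4.5


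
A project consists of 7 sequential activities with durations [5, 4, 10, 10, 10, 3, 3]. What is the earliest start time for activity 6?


Activity 6 starts after activities 1 through 5 complete.
Predecessor durations: [5, 4, 10, 10, 10]
ES = 5 + 4 + 10 + 10 + 10 = 39

39


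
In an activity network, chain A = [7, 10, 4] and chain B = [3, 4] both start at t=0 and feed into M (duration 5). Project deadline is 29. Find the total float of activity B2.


Forward pass: ES(B2) = sum of predecessors on chain B = 3
EF = ES + duration = 3 + 4 = 7
Backward pass: LF(M) = deadline = 29; LS(M) = 29 - 5 = 24
LF(B2) = LS(M) - sum(successors on chain B) = 24 - 0 = 24
LS = LF - duration = 24 - 4 = 20
Total float = LS - ES = 20 - 3 = 17

17


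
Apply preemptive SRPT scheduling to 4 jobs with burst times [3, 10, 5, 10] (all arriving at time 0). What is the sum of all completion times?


Since all jobs arrive at t=0, SRPT equals SPT ordering.
SPT order: [3, 5, 10, 10]
Completion times:
  Job 1: p=3, C=3
  Job 2: p=5, C=8
  Job 3: p=10, C=18
  Job 4: p=10, C=28
Total completion time = 3 + 8 + 18 + 28 = 57

57


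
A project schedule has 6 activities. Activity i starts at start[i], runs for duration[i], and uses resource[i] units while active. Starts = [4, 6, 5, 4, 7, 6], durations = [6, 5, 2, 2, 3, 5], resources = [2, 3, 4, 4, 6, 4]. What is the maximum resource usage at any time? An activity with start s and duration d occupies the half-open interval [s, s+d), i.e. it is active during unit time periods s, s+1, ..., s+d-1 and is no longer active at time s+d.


Each activity i is active on [start_i, start_i + duration_i).
Compute total resource usage per time slot:
  t=0: active resources = [], total = 0
  t=1: active resources = [], total = 0
  t=2: active resources = [], total = 0
  t=3: active resources = [], total = 0
  t=4: active resources = [2, 4], total = 6
  t=5: active resources = [2, 4, 4], total = 10
  t=6: active resources = [2, 3, 4, 4], total = 13
  t=7: active resources = [2, 3, 6, 4], total = 15
  t=8: active resources = [2, 3, 6, 4], total = 15
  t=9: active resources = [2, 3, 6, 4], total = 15
  t=10: active resources = [3, 4], total = 7
Peak resource demand = 15

15


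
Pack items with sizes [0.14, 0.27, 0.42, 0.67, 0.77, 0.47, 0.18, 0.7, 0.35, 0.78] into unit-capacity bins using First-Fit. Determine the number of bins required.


Place items sequentially using First-Fit:
  Item 0.14 -> new Bin 1
  Item 0.27 -> Bin 1 (now 0.41)
  Item 0.42 -> Bin 1 (now 0.83)
  Item 0.67 -> new Bin 2
  Item 0.77 -> new Bin 3
  Item 0.47 -> new Bin 4
  Item 0.18 -> Bin 2 (now 0.85)
  Item 0.7 -> new Bin 5
  Item 0.35 -> Bin 4 (now 0.82)
  Item 0.78 -> new Bin 6
Total bins used = 6

6


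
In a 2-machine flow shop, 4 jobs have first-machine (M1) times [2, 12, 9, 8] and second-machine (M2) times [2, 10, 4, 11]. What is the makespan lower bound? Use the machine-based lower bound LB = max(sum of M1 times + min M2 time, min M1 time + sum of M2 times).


LB1 = sum(M1 times) + min(M2 times) = 31 + 2 = 33
LB2 = min(M1 times) + sum(M2 times) = 2 + 27 = 29
Lower bound = max(LB1, LB2) = max(33, 29) = 33

33


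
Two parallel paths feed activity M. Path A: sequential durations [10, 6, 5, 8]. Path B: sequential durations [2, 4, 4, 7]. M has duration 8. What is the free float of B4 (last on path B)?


ES(B4) = sum of predecessors on chain B = 10
EF(B4) = ES + duration = 10 + 7 = 17
Successor of B4 is M. ES(M) = max(sum(A), sum(B)) = max(29, 17) = 29
Free float = ES(successor) - EF(current) = 29 - 17 = 12

12


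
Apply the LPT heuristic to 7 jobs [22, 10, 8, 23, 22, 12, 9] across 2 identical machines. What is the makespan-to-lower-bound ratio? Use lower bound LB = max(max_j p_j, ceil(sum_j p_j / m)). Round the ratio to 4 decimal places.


LPT order: [23, 22, 22, 12, 10, 9, 8]
Machine loads after assignment: [53, 53]
LPT makespan = 53
Lower bound = max(max_job, ceil(total/2)) = max(23, 53) = 53
Ratio = 53 / 53 = 1.0

1.0


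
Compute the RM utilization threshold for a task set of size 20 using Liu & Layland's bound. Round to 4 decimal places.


Compute 2^(1/20) = 1.0352649238
Subtract 1: 1.0352649238 - 1 = 0.0352649238
Multiply by n: 20 * 0.0352649238 = 0.7052984760
Round to 4 dp: 0.7053

0.7053


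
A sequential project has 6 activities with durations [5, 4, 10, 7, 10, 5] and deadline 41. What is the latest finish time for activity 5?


LF(activity 5) = deadline - sum of successor durations
Successors: activities 6 through 6 with durations [5]
Sum of successor durations = 5
LF = 41 - 5 = 36

36


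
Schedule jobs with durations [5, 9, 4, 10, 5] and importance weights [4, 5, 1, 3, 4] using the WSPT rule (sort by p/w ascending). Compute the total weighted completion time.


Compute p/w ratios and sort ascending (WSPT): [(5, 4), (5, 4), (9, 5), (10, 3), (4, 1)]
Compute weighted completion times:
  Job (p=5,w=4): C=5, w*C=4*5=20
  Job (p=5,w=4): C=10, w*C=4*10=40
  Job (p=9,w=5): C=19, w*C=5*19=95
  Job (p=10,w=3): C=29, w*C=3*29=87
  Job (p=4,w=1): C=33, w*C=1*33=33
Total weighted completion time = 275

275


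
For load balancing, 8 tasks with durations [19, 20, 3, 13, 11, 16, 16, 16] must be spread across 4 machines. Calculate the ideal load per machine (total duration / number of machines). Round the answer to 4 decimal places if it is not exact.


Total processing time = 19 + 20 + 3 + 13 + 11 + 16 + 16 + 16 = 114
Number of machines = 4
Ideal balanced load = 114 / 4 = 28.5

28.5


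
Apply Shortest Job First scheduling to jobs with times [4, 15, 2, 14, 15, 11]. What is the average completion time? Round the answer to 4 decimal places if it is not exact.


SJF order (ascending): [2, 4, 11, 14, 15, 15]
Completion times:
  Job 1: burst=2, C=2
  Job 2: burst=4, C=6
  Job 3: burst=11, C=17
  Job 4: burst=14, C=31
  Job 5: burst=15, C=46
  Job 6: burst=15, C=61
Average completion = 163/6 = 27.1667

27.1667


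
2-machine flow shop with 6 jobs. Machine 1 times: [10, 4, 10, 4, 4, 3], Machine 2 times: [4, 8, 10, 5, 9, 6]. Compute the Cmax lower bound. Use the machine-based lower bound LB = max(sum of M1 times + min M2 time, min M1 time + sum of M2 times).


LB1 = sum(M1 times) + min(M2 times) = 35 + 4 = 39
LB2 = min(M1 times) + sum(M2 times) = 3 + 42 = 45
Lower bound = max(LB1, LB2) = max(39, 45) = 45

45


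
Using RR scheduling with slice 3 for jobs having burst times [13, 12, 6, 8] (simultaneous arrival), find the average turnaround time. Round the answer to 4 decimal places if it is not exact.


Time quantum = 3
Execution trace:
  J1 runs 3 units, time = 3
  J2 runs 3 units, time = 6
  J3 runs 3 units, time = 9
  J4 runs 3 units, time = 12
  J1 runs 3 units, time = 15
  J2 runs 3 units, time = 18
  J3 runs 3 units, time = 21
  J4 runs 3 units, time = 24
  J1 runs 3 units, time = 27
  J2 runs 3 units, time = 30
  J4 runs 2 units, time = 32
  J1 runs 3 units, time = 35
  J2 runs 3 units, time = 38
  J1 runs 1 units, time = 39
Finish times: [39, 38, 21, 32]
Average turnaround = 130/4 = 32.5

32.5


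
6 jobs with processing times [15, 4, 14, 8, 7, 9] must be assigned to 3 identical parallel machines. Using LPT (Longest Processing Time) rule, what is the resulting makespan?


Sort jobs in decreasing order (LPT): [15, 14, 9, 8, 7, 4]
Assign each job to the least loaded machine:
  Machine 1: jobs [15, 4], load = 19
  Machine 2: jobs [14, 7], load = 21
  Machine 3: jobs [9, 8], load = 17
Makespan = max load = 21

21


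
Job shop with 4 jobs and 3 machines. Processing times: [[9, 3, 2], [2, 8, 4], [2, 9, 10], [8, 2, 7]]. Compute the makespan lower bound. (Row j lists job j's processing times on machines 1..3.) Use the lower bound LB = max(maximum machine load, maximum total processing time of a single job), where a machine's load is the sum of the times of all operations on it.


Machine loads:
  Machine 1: 9 + 2 + 2 + 8 = 21
  Machine 2: 3 + 8 + 9 + 2 = 22
  Machine 3: 2 + 4 + 10 + 7 = 23
Max machine load = 23
Job totals:
  Job 1: 14
  Job 2: 14
  Job 3: 21
  Job 4: 17
Max job total = 21
Lower bound = max(23, 21) = 23

23


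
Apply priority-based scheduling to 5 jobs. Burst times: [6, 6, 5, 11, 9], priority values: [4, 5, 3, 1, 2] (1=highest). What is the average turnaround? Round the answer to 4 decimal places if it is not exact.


Sort by priority (ascending = highest first):
Order: [(1, 11), (2, 9), (3, 5), (4, 6), (5, 6)]
Completion times:
  Priority 1, burst=11, C=11
  Priority 2, burst=9, C=20
  Priority 3, burst=5, C=25
  Priority 4, burst=6, C=31
  Priority 5, burst=6, C=37
Average turnaround = 124/5 = 24.8

24.8


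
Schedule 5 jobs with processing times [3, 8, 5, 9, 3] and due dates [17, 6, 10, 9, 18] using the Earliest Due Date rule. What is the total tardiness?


Sort by due date (EDD order): [(8, 6), (9, 9), (5, 10), (3, 17), (3, 18)]
Compute completion times and tardiness:
  Job 1: p=8, d=6, C=8, tardiness=max(0,8-6)=2
  Job 2: p=9, d=9, C=17, tardiness=max(0,17-9)=8
  Job 3: p=5, d=10, C=22, tardiness=max(0,22-10)=12
  Job 4: p=3, d=17, C=25, tardiness=max(0,25-17)=8
  Job 5: p=3, d=18, C=28, tardiness=max(0,28-18)=10
Total tardiness = 40

40


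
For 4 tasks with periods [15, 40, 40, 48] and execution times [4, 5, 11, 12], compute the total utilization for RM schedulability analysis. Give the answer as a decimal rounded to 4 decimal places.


Compute individual utilizations (exact fractions):
  Task 1: C/T = 4/15 (approx. 0.2667)
  Task 2: C/T = 5/40 = 1/8 (approx. 0.125)
  Task 3: C/T = 11/40 (approx. 0.275)
  Task 4: C/T = 12/48 = 1/4 (approx. 0.25)
Total utilization U = 4/15 + 1/8 + 11/40 + 1/4 = 11/12
Rounded to 4 decimal places: U = 0.9167
RM (Liu & Layland) bound for 4 tasks = 0.756828; compare with U = 11/12 (approx. 0.916667)
bound < U <= 1, so the RM sufficient condition is not met (inconclusive; an exact test such as response-time analysis is needed).

0.9167


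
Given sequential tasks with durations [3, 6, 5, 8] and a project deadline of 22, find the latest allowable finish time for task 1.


LF(activity 1) = deadline - sum of successor durations
Successors: activities 2 through 4 with durations [6, 5, 8]
Sum of successor durations = 19
LF = 22 - 19 = 3

3


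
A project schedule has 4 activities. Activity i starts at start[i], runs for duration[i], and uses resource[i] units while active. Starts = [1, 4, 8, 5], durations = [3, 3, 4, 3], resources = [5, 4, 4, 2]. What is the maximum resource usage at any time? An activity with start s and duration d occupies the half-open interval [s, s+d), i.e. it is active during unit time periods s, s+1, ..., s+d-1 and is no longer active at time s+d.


Each activity i is active on [start_i, start_i + duration_i).
Compute total resource usage per time slot:
  t=0: active resources = [], total = 0
  t=1: active resources = [5], total = 5
  t=2: active resources = [5], total = 5
  t=3: active resources = [5], total = 5
  t=4: active resources = [4], total = 4
  t=5: active resources = [4, 2], total = 6
  t=6: active resources = [4, 2], total = 6
  t=7: active resources = [2], total = 2
  t=8: active resources = [4], total = 4
  t=9: active resources = [4], total = 4
  t=10: active resources = [4], total = 4
  t=11: active resources = [4], total = 4
Peak resource demand = 6

6


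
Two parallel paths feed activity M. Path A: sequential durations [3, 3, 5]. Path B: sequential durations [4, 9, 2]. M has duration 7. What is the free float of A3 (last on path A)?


ES(A3) = sum of predecessors on chain A = 6
EF(A3) = ES + duration = 6 + 5 = 11
Successor of A3 is M. ES(M) = max(sum(A), sum(B)) = max(11, 15) = 15
Free float = ES(successor) - EF(current) = 15 - 11 = 4

4


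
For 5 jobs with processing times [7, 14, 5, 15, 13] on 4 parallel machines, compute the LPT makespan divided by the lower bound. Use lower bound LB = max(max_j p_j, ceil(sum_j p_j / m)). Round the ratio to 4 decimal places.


LPT order: [15, 14, 13, 7, 5]
Machine loads after assignment: [15, 14, 13, 12]
LPT makespan = 15
Lower bound = max(max_job, ceil(total/4)) = max(15, 14) = 15
Ratio = 15 / 15 = 1.0

1.0


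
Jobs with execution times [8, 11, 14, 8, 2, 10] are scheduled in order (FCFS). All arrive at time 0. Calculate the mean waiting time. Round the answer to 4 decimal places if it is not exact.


FCFS order (as given): [8, 11, 14, 8, 2, 10]
Waiting times:
  Job 1: wait = 0
  Job 2: wait = 8
  Job 3: wait = 19
  Job 4: wait = 33
  Job 5: wait = 41
  Job 6: wait = 43
Sum of waiting times = 144
Average waiting time = 144/6 = 24.0

24.0


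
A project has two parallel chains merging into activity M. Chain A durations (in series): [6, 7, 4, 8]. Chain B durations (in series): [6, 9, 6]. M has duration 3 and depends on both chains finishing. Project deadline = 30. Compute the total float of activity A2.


Forward pass: ES(A2) = sum of predecessors on chain A = 6
EF = ES + duration = 6 + 7 = 13
Backward pass: LF(M) = deadline = 30; LS(M) = 30 - 3 = 27
LF(A2) = LS(M) - sum(successors on chain A) = 27 - 12 = 15
LS = LF - duration = 15 - 7 = 8
Total float = LS - ES = 8 - 6 = 2

2


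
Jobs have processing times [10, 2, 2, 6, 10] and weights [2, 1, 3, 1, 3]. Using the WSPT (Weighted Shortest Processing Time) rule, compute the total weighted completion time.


Compute p/w ratios and sort ascending (WSPT): [(2, 3), (2, 1), (10, 3), (10, 2), (6, 1)]
Compute weighted completion times:
  Job (p=2,w=3): C=2, w*C=3*2=6
  Job (p=2,w=1): C=4, w*C=1*4=4
  Job (p=10,w=3): C=14, w*C=3*14=42
  Job (p=10,w=2): C=24, w*C=2*24=48
  Job (p=6,w=1): C=30, w*C=1*30=30
Total weighted completion time = 130

130


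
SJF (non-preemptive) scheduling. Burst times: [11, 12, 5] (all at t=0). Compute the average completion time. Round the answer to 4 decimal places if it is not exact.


SJF order (ascending): [5, 11, 12]
Completion times:
  Job 1: burst=5, C=5
  Job 2: burst=11, C=16
  Job 3: burst=12, C=28
Average completion = 49/3 = 16.3333

16.3333


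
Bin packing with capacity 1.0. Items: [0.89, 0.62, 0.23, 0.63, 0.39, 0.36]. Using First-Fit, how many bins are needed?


Place items sequentially using First-Fit:
  Item 0.89 -> new Bin 1
  Item 0.62 -> new Bin 2
  Item 0.23 -> Bin 2 (now 0.85)
  Item 0.63 -> new Bin 3
  Item 0.39 -> new Bin 4
  Item 0.36 -> Bin 3 (now 0.99)
Total bins used = 4

4


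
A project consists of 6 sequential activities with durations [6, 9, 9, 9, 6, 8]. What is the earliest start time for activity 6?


Activity 6 starts after activities 1 through 5 complete.
Predecessor durations: [6, 9, 9, 9, 6]
ES = 6 + 9 + 9 + 9 + 6 = 39

39


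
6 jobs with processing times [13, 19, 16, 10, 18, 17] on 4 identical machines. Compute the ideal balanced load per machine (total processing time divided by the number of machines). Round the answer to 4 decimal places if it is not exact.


Total processing time = 13 + 19 + 16 + 10 + 18 + 17 = 93
Number of machines = 4
Ideal balanced load = 93 / 4 = 23.25

23.25


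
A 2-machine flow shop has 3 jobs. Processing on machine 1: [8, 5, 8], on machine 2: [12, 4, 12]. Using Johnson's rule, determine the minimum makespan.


Apply Johnson's rule:
  Group 1 (a <= b): [(1, 8, 12), (3, 8, 12)]
  Group 2 (a > b): [(2, 5, 4)]
Optimal job order: [1, 3, 2]
Schedule:
  Job 1: M1 done at 8, M2 done at 20
  Job 3: M1 done at 16, M2 done at 32
  Job 2: M1 done at 21, M2 done at 36
Makespan = 36

36


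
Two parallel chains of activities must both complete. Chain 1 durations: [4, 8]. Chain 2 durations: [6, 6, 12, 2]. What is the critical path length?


Path A total = 4 + 8 = 12
Path B total = 6 + 6 + 12 + 2 = 26
Critical path = longest path = max(12, 26) = 26

26


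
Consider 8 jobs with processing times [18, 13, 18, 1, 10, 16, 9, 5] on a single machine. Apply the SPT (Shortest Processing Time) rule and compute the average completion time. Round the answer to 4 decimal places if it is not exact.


Sort jobs by processing time (SPT order): [1, 5, 9, 10, 13, 16, 18, 18]
Compute completion times sequentially:
  Job 1: processing = 1, completes at 1
  Job 2: processing = 5, completes at 6
  Job 3: processing = 9, completes at 15
  Job 4: processing = 10, completes at 25
  Job 5: processing = 13, completes at 38
  Job 6: processing = 16, completes at 54
  Job 7: processing = 18, completes at 72
  Job 8: processing = 18, completes at 90
Sum of completion times = 301
Average completion time = 301/8 = 37.625

37.625


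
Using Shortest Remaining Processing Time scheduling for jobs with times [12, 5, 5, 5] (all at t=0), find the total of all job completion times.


Since all jobs arrive at t=0, SRPT equals SPT ordering.
SPT order: [5, 5, 5, 12]
Completion times:
  Job 1: p=5, C=5
  Job 2: p=5, C=10
  Job 3: p=5, C=15
  Job 4: p=12, C=27
Total completion time = 5 + 10 + 15 + 27 = 57

57


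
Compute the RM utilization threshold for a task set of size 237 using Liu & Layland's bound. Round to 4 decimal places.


Compute 2^(1/237) = 1.0029289527
Subtract 1: 1.0029289527 - 1 = 0.0029289527
Multiply by n: 237 * 0.0029289527 = 0.6941617899
Round to 4 dp: 0.6942

0.6942


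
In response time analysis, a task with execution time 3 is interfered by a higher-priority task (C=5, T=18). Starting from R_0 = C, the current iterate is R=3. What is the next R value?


R_next = C + ceil(R_prev / T_hp) * C_hp
ceil(3 / 18) = ceil(0.1667) = 1
Interference = 1 * 5 = 5
R_next = 3 + 5 = 8

8


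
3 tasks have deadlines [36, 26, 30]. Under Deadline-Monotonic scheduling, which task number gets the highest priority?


Sort tasks by relative deadline (ascending):
  Task 2: deadline = 26
  Task 3: deadline = 30
  Task 1: deadline = 36
Priority order (highest first): [2, 3, 1]
Highest priority task = 2

2


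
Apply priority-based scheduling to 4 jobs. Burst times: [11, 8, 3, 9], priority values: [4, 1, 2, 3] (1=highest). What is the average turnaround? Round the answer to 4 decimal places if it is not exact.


Sort by priority (ascending = highest first):
Order: [(1, 8), (2, 3), (3, 9), (4, 11)]
Completion times:
  Priority 1, burst=8, C=8
  Priority 2, burst=3, C=11
  Priority 3, burst=9, C=20
  Priority 4, burst=11, C=31
Average turnaround = 70/4 = 17.5

17.5


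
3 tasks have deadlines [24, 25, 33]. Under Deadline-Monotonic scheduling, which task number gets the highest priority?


Sort tasks by relative deadline (ascending):
  Task 1: deadline = 24
  Task 2: deadline = 25
  Task 3: deadline = 33
Priority order (highest first): [1, 2, 3]
Highest priority task = 1

1


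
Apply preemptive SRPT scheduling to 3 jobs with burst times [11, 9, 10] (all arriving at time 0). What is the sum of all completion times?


Since all jobs arrive at t=0, SRPT equals SPT ordering.
SPT order: [9, 10, 11]
Completion times:
  Job 1: p=9, C=9
  Job 2: p=10, C=19
  Job 3: p=11, C=30
Total completion time = 9 + 19 + 30 = 58

58


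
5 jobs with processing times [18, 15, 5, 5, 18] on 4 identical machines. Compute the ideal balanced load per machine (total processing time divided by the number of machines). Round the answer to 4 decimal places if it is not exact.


Total processing time = 18 + 15 + 5 + 5 + 18 = 61
Number of machines = 4
Ideal balanced load = 61 / 4 = 15.25

15.25


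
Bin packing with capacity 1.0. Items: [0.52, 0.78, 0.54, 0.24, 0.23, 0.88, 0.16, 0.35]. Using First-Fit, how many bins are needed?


Place items sequentially using First-Fit:
  Item 0.52 -> new Bin 1
  Item 0.78 -> new Bin 2
  Item 0.54 -> new Bin 3
  Item 0.24 -> Bin 1 (now 0.76)
  Item 0.23 -> Bin 1 (now 0.99)
  Item 0.88 -> new Bin 4
  Item 0.16 -> Bin 2 (now 0.94)
  Item 0.35 -> Bin 3 (now 0.89)
Total bins used = 4

4


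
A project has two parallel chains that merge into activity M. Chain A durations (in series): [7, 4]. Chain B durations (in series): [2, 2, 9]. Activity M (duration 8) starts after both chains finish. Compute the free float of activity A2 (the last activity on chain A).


ES(A2) = sum of predecessors on chain A = 7
EF(A2) = ES + duration = 7 + 4 = 11
Successor of A2 is M. ES(M) = max(sum(A), sum(B)) = max(11, 13) = 13
Free float = ES(successor) - EF(current) = 13 - 11 = 2

2


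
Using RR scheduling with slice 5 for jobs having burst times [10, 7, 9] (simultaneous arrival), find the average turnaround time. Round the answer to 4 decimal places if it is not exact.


Time quantum = 5
Execution trace:
  J1 runs 5 units, time = 5
  J2 runs 5 units, time = 10
  J3 runs 5 units, time = 15
  J1 runs 5 units, time = 20
  J2 runs 2 units, time = 22
  J3 runs 4 units, time = 26
Finish times: [20, 22, 26]
Average turnaround = 68/3 = 22.6667

22.6667


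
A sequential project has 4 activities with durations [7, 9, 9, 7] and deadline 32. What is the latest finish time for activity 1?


LF(activity 1) = deadline - sum of successor durations
Successors: activities 2 through 4 with durations [9, 9, 7]
Sum of successor durations = 25
LF = 32 - 25 = 7

7


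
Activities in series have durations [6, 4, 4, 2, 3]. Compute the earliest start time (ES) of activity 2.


Activity 2 starts after activities 1 through 1 complete.
Predecessor durations: [6]
ES = 6 = 6

6


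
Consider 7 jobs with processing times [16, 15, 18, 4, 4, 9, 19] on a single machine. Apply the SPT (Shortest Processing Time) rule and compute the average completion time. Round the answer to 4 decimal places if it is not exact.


Sort jobs by processing time (SPT order): [4, 4, 9, 15, 16, 18, 19]
Compute completion times sequentially:
  Job 1: processing = 4, completes at 4
  Job 2: processing = 4, completes at 8
  Job 3: processing = 9, completes at 17
  Job 4: processing = 15, completes at 32
  Job 5: processing = 16, completes at 48
  Job 6: processing = 18, completes at 66
  Job 7: processing = 19, completes at 85
Sum of completion times = 260
Average completion time = 260/7 = 37.1429

37.1429


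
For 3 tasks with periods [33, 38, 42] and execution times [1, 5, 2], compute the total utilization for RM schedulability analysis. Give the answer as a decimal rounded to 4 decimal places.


Compute individual utilizations (exact fractions):
  Task 1: C/T = 1/33 (approx. 0.0303)
  Task 2: C/T = 5/38 (approx. 0.1316)
  Task 3: C/T = 2/42 = 1/21 (approx. 0.0476)
Total utilization U = 1/33 + 5/38 + 1/21 = 613/2926
Rounded to 4 decimal places: U = 0.2095
RM (Liu & Layland) bound for 3 tasks = 0.779763; compare with U = 613/2926 (approx. 0.209501)
U <= bound, so schedulable by RM sufficient condition.

0.2095
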